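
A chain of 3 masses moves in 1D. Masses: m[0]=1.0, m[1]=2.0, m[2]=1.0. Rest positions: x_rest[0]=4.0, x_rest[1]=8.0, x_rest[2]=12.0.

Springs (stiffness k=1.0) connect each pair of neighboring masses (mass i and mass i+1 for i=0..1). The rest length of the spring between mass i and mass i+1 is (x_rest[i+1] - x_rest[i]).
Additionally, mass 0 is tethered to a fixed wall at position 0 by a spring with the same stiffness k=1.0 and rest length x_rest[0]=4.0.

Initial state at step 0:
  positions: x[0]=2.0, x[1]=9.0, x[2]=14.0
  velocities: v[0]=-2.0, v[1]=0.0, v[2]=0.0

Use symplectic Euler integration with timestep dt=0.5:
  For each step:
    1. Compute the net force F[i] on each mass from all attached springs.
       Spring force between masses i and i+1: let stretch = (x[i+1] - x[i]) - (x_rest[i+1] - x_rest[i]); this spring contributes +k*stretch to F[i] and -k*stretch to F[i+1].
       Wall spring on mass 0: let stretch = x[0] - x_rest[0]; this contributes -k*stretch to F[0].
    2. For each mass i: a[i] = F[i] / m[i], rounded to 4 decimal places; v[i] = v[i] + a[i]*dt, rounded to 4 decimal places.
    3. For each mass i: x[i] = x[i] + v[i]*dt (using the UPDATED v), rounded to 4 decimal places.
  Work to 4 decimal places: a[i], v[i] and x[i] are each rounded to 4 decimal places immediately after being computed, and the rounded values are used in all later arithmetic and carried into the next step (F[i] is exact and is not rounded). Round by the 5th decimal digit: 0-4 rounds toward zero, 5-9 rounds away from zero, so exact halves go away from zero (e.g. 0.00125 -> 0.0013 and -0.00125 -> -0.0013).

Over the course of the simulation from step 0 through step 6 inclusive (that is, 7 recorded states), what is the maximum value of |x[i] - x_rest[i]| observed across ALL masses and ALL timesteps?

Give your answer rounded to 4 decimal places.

Answer: 2.1700

Derivation:
Step 0: x=[2.0000 9.0000 14.0000] v=[-2.0000 0.0000 0.0000]
Step 1: x=[2.2500 8.7500 13.7500] v=[0.5000 -0.5000 -0.5000]
Step 2: x=[3.5625 8.3125 13.2500] v=[2.6250 -0.8750 -1.0000]
Step 3: x=[5.1719 7.8985 12.5156] v=[3.2188 -0.8281 -1.4688]
Step 4: x=[6.1700 7.7208 11.6269] v=[1.9962 -0.3555 -1.7774]
Step 5: x=[6.0133 7.8375 10.7617] v=[-0.3134 0.2334 -1.7305]
Step 6: x=[4.8093 8.0917 10.1654] v=[-2.4080 0.5084 -1.1926]
Max displacement = 2.1700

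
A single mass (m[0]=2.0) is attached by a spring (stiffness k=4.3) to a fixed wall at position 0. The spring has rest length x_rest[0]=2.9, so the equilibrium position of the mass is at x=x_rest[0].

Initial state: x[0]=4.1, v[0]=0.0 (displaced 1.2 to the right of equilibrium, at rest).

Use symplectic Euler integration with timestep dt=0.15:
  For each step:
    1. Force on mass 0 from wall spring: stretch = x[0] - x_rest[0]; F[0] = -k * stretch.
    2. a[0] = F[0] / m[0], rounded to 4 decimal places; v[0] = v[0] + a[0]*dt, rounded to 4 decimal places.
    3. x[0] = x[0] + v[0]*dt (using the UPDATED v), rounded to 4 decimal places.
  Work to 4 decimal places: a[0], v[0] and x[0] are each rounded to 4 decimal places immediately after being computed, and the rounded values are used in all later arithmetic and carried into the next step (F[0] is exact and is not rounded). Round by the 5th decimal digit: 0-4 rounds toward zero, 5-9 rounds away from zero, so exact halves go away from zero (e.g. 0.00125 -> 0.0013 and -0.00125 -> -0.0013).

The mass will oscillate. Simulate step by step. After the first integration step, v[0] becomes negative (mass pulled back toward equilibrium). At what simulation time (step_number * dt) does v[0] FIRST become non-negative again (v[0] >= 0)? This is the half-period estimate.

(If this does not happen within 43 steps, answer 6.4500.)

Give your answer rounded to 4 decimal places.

Step 0: x=[4.1000] v=[0.0000]
Step 1: x=[4.0420] v=[-0.3870]
Step 2: x=[3.9287] v=[-0.7553]
Step 3: x=[3.7656] v=[-1.0871]
Step 4: x=[3.5607] v=[-1.3663]
Step 5: x=[3.3238] v=[-1.5794]
Step 6: x=[3.0664] v=[-1.7161]
Step 7: x=[2.8009] v=[-1.7698]
Step 8: x=[2.5402] v=[-1.7378]
Step 9: x=[2.2969] v=[-1.6218]
Step 10: x=[2.0828] v=[-1.4273]
Step 11: x=[1.9082] v=[-1.1638]
Step 12: x=[1.7816] v=[-0.8439]
Step 13: x=[1.7091] v=[-0.4832]
Step 14: x=[1.6942] v=[-0.0991]
Step 15: x=[1.7377] v=[0.2898]
First v>=0 after going negative at step 15, time=2.2500

Answer: 2.2500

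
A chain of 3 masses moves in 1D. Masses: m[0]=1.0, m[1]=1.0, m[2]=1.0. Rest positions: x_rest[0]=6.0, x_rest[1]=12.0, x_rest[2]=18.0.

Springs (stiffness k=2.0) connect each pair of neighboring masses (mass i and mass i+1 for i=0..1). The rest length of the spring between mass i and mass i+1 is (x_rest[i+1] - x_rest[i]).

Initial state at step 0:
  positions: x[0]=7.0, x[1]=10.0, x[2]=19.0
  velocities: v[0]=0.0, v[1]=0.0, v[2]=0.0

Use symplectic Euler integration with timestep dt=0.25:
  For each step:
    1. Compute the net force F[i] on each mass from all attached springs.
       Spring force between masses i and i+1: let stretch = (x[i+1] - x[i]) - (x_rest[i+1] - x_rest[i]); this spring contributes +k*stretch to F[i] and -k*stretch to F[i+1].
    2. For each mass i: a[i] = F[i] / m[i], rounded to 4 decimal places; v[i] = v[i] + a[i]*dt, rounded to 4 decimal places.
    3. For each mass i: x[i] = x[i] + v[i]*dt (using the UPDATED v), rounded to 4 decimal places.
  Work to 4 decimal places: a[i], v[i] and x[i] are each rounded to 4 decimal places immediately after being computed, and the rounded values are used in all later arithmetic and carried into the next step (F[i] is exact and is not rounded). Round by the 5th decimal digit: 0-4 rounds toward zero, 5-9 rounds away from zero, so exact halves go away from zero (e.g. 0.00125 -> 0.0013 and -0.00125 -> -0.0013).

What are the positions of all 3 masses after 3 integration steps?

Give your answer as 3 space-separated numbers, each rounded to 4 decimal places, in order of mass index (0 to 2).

Answer: 5.4004 13.1993 17.4004

Derivation:
Step 0: x=[7.0000 10.0000 19.0000] v=[0.0000 0.0000 0.0000]
Step 1: x=[6.6250 10.7500 18.6250] v=[-1.5000 3.0000 -1.5000]
Step 2: x=[6.0156 11.9688 18.0156] v=[-2.4375 4.8750 -2.4375]
Step 3: x=[5.4004 13.1993 17.4004] v=[-2.4609 4.9218 -2.4609]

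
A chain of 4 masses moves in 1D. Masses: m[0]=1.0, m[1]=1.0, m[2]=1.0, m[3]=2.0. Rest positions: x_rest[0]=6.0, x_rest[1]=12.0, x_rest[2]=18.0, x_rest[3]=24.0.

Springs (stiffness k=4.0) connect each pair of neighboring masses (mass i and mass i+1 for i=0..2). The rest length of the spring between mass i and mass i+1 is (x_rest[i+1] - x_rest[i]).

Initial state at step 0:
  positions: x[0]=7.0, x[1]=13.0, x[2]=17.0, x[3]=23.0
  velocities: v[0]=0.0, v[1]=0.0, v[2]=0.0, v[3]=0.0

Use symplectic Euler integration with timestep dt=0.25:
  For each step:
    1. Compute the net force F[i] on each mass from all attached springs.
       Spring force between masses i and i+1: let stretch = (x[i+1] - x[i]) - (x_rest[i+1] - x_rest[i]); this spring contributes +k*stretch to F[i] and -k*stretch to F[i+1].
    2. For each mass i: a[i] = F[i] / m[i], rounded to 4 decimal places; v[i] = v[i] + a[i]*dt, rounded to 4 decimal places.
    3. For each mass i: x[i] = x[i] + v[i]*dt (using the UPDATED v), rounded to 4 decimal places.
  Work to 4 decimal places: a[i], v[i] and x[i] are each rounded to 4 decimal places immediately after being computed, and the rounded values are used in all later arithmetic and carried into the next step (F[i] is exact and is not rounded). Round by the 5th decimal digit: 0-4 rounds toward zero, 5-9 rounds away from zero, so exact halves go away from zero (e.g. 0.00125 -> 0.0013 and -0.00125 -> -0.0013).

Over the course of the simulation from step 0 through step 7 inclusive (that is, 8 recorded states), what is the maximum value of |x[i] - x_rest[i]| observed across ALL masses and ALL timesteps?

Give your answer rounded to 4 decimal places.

Answer: 1.3699

Derivation:
Step 0: x=[7.0000 13.0000 17.0000 23.0000] v=[0.0000 0.0000 0.0000 0.0000]
Step 1: x=[7.0000 12.5000 17.5000 23.0000] v=[0.0000 -2.0000 2.0000 0.0000]
Step 2: x=[6.8750 11.8750 18.1250 23.0625] v=[-0.5000 -2.5000 2.5000 0.2500]
Step 3: x=[6.5000 11.5625 18.4219 23.2578] v=[-1.5000 -1.2500 1.1875 0.7813]
Step 4: x=[5.8906 11.6992 18.2129 23.5987] v=[-2.4375 0.5469 -0.8360 1.3634]
Step 5: x=[5.2334 12.0122 17.7219 24.0163] v=[-2.6289 1.2520 -1.9639 1.6705]
Step 6: x=[4.7709 12.0579 17.3771 24.3971] v=[-1.8501 0.1829 -1.3792 1.5233]
Step 7: x=[4.6301 11.6117 17.4575 24.6504] v=[-0.5631 -1.7849 0.3216 1.0133]
Max displacement = 1.3699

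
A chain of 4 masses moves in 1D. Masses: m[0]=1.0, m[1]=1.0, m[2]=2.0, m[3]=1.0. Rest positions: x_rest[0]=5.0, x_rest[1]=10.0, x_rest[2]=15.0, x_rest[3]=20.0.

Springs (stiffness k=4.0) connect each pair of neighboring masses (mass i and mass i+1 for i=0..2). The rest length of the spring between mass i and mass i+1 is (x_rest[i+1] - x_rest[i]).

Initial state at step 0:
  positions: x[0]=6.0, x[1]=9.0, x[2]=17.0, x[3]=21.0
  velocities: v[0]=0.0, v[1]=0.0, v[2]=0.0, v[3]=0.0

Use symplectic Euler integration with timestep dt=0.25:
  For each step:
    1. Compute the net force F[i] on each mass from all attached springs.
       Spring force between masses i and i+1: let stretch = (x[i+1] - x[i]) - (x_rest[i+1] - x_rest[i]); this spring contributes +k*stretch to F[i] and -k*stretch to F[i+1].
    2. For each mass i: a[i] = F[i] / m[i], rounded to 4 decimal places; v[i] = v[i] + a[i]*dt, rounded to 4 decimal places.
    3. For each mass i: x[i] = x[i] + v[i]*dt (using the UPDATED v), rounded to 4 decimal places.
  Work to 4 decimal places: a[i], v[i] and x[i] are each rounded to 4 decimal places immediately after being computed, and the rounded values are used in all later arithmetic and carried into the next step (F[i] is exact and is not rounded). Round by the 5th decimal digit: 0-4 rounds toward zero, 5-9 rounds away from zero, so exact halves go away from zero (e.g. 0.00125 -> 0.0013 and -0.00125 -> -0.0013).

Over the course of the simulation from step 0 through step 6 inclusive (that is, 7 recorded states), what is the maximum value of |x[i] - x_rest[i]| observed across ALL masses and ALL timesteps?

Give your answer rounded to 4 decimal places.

Answer: 2.7500

Derivation:
Step 0: x=[6.0000 9.0000 17.0000 21.0000] v=[0.0000 0.0000 0.0000 0.0000]
Step 1: x=[5.5000 10.2500 16.5000 21.2500] v=[-2.0000 5.0000 -2.0000 1.0000]
Step 2: x=[4.9375 11.8750 15.8125 21.5625] v=[-2.2500 6.5000 -2.7500 1.2500]
Step 3: x=[4.8594 12.7500 15.3516 21.6875] v=[-0.3125 3.5000 -1.8438 0.5000]
Step 4: x=[5.5039 12.3028 15.3575 21.4785] v=[2.5781 -1.7890 0.0234 -0.8359]
Step 5: x=[6.5982 10.9195 15.7467 20.9893] v=[4.3770 -5.5332 1.5566 -1.9569]
Step 6: x=[7.5228 9.6627 16.1878 20.4394] v=[3.6983 -5.0273 1.7643 -2.1995]
Max displacement = 2.7500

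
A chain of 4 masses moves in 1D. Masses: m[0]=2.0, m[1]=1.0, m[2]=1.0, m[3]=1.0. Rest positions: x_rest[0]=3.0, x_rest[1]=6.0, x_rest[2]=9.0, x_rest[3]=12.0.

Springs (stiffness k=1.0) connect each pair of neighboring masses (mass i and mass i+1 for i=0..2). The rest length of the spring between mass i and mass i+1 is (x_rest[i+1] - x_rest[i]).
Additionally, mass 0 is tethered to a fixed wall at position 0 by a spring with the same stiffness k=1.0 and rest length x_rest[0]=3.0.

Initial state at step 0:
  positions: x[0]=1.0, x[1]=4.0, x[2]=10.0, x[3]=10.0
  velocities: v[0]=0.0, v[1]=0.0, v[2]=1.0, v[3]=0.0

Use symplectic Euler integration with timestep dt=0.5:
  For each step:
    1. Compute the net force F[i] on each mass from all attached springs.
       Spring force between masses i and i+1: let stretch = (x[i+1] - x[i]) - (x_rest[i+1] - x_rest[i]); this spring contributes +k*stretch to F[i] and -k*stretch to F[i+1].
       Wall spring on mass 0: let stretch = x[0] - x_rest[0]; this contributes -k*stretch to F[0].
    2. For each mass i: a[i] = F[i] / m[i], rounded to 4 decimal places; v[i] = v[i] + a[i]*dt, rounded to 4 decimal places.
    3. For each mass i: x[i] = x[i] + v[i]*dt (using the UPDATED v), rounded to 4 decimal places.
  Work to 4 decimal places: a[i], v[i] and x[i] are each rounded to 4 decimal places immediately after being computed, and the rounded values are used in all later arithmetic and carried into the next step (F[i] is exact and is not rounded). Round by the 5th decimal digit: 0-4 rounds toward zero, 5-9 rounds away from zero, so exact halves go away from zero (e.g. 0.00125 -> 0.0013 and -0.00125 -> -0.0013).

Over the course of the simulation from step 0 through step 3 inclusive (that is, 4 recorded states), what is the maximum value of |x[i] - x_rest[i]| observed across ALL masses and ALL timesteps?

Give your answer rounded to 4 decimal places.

Step 0: x=[1.0000 4.0000 10.0000 10.0000] v=[0.0000 0.0000 1.0000 0.0000]
Step 1: x=[1.2500 4.7500 9.0000 10.7500] v=[0.5000 1.5000 -2.0000 1.5000]
Step 2: x=[1.7813 5.6875 7.3750 11.8125] v=[1.0625 1.8750 -3.2500 2.1250]
Step 3: x=[2.5782 6.0704 6.4375 12.5157] v=[1.5938 0.7657 -1.8750 1.4063]
Max displacement = 2.5625

Answer: 2.5625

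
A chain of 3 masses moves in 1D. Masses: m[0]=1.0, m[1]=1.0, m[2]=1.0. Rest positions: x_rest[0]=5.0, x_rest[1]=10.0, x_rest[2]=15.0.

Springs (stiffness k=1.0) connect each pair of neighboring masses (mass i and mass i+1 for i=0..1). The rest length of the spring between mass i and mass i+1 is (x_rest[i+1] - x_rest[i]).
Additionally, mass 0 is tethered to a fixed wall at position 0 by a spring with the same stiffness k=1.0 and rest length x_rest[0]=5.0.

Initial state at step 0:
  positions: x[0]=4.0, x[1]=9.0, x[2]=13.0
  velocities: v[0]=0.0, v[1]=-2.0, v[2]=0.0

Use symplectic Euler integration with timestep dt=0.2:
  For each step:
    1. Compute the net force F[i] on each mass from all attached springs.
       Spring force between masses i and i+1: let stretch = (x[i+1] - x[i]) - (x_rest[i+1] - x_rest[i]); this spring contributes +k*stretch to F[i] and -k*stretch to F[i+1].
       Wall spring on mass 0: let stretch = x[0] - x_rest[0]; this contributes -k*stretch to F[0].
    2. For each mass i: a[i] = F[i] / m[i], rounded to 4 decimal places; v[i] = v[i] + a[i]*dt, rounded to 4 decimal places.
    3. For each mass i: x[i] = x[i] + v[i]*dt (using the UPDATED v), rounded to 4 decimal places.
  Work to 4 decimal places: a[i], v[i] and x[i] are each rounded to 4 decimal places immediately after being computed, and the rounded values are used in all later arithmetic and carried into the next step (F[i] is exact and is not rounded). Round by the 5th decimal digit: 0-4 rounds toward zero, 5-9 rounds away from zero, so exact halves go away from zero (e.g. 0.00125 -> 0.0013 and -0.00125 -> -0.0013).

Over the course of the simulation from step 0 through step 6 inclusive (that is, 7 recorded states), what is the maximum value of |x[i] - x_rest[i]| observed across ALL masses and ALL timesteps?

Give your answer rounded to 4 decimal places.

Step 0: x=[4.0000 9.0000 13.0000] v=[0.0000 -2.0000 0.0000]
Step 1: x=[4.0400 8.5600 13.0400] v=[0.2000 -2.2000 0.2000]
Step 2: x=[4.0992 8.1184 13.1008] v=[0.2960 -2.2080 0.3040]
Step 3: x=[4.1552 7.7153 13.1623] v=[0.2800 -2.0154 0.3075]
Step 4: x=[4.1874 7.3877 13.2059] v=[0.1610 -1.6380 0.2181]
Step 5: x=[4.1801 7.1648 13.2168] v=[-0.0364 -1.1144 0.0545]
Step 6: x=[4.1250 7.0646 13.1856] v=[-0.2755 -0.5009 -0.1559]
Max displacement = 2.9354

Answer: 2.9354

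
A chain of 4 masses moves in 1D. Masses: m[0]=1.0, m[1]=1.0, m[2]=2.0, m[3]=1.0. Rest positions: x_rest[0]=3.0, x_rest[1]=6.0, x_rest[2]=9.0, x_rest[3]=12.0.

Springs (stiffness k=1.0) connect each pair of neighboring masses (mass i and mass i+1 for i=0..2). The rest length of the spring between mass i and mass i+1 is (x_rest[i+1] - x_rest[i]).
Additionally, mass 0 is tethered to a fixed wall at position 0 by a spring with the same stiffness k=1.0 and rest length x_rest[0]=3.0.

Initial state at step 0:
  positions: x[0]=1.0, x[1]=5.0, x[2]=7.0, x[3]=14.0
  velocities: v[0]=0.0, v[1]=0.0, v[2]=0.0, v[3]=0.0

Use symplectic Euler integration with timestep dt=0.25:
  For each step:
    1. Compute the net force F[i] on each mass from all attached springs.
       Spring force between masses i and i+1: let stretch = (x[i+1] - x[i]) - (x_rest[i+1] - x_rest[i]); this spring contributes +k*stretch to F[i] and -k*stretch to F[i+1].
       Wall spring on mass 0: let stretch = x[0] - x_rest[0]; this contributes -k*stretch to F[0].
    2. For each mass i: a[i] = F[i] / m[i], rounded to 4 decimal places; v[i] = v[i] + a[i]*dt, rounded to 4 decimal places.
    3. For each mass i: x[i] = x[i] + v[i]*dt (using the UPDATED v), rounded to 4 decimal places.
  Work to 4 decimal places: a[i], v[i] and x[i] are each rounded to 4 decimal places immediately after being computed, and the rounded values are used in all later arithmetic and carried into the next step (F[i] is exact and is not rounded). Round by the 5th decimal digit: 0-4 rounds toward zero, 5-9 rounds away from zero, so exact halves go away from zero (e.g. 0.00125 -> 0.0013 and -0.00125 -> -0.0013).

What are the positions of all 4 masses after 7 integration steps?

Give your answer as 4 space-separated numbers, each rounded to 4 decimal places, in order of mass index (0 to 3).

Answer: 3.4261 4.7517 9.2764 9.6446

Derivation:
Step 0: x=[1.0000 5.0000 7.0000 14.0000] v=[0.0000 0.0000 0.0000 0.0000]
Step 1: x=[1.1875 4.8750 7.1563 13.7500] v=[0.7500 -0.5000 0.6250 -1.0000]
Step 2: x=[1.5313 4.6621 7.4473 13.2754] v=[1.3750 -0.8516 1.1641 -1.8984]
Step 3: x=[1.9750 4.4276 7.8334 12.6241] v=[1.7749 -0.9380 1.5445 -2.6054]
Step 4: x=[2.4486 4.2527 8.2628 11.8608] v=[1.8943 -0.6997 1.7176 -3.0531]
Step 5: x=[2.8819 4.2157 8.6793 11.0602] v=[1.7332 -0.1482 1.6661 -3.2026]
Step 6: x=[3.2185 4.3743 9.0308 10.2983] v=[1.3462 0.6343 1.4058 -3.0478]
Step 7: x=[3.4261 4.7517 9.2764 9.6446] v=[0.8305 1.5095 0.9822 -2.6147]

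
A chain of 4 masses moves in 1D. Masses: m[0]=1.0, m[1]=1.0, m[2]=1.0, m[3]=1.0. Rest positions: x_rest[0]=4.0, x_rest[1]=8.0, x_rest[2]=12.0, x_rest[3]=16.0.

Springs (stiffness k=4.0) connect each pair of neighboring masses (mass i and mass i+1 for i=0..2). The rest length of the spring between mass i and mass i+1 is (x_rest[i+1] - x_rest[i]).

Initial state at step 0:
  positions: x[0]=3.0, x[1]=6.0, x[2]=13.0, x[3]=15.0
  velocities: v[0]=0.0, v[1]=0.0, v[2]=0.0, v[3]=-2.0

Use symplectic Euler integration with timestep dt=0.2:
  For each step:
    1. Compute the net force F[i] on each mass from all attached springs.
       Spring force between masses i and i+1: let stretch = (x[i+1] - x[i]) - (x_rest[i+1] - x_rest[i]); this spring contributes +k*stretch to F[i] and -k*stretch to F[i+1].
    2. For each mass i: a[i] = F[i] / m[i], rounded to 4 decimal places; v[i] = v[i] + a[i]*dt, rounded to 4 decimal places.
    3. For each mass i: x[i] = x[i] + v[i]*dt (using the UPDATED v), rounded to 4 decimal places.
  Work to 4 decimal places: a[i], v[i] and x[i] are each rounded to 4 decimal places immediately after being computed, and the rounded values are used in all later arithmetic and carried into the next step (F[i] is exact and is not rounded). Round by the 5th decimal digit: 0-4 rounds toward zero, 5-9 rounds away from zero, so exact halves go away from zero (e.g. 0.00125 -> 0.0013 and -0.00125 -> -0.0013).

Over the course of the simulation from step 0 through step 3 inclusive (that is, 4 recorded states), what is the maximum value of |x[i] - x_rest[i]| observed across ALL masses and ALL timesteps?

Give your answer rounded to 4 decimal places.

Answer: 2.1944

Derivation:
Step 0: x=[3.0000 6.0000 13.0000 15.0000] v=[0.0000 0.0000 0.0000 -2.0000]
Step 1: x=[2.8400 6.6400 12.2000 14.9200] v=[-0.8000 3.2000 -4.0000 -0.4000]
Step 2: x=[2.6480 7.5616 10.9456 15.0448] v=[-0.9600 4.6080 -6.2720 0.6240]
Step 3: x=[2.6022 8.2385 9.8056 15.1537] v=[-0.2291 3.3843 -5.6998 0.5446]
Max displacement = 2.1944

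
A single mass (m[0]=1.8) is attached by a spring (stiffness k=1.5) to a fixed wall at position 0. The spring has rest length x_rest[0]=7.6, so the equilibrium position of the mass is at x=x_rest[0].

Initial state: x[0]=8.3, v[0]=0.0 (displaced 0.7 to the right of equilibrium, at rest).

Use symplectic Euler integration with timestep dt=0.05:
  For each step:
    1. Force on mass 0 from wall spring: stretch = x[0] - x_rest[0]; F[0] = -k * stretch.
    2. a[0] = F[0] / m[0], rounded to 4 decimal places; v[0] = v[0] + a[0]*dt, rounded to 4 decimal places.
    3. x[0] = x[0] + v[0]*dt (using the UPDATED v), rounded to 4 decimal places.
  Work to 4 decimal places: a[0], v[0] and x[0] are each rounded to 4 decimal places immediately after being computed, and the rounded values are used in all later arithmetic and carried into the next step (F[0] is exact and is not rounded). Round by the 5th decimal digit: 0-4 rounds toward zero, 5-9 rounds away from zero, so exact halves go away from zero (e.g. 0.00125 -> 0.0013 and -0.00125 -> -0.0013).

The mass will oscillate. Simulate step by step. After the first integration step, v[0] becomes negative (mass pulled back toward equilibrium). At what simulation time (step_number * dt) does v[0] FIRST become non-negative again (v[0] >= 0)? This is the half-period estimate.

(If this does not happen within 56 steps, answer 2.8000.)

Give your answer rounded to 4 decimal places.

Answer: 2.8000

Derivation:
Step 0: x=[8.3000] v=[0.0000]
Step 1: x=[8.2985] v=[-0.0292]
Step 2: x=[8.2956] v=[-0.0583]
Step 3: x=[8.2912] v=[-0.0873]
Step 4: x=[8.2854] v=[-0.1161]
Step 5: x=[8.2782] v=[-0.1447]
Step 6: x=[8.2696] v=[-0.1730]
Step 7: x=[8.2596] v=[-0.2009]
Step 8: x=[8.2482] v=[-0.2284]
Step 9: x=[8.2354] v=[-0.2554]
Step 10: x=[8.2213] v=[-0.2819]
Step 11: x=[8.2059] v=[-0.3078]
Step 12: x=[8.1893] v=[-0.3330]
Step 13: x=[8.1714] v=[-0.3576]
Step 14: x=[8.1523] v=[-0.3814]
Step 15: x=[8.1321] v=[-0.4044]
Step 16: x=[8.1108] v=[-0.4266]
Step 17: x=[8.0884] v=[-0.4479]
Step 18: x=[8.0650] v=[-0.4683]
Step 19: x=[8.0406] v=[-0.4877]
Step 20: x=[8.0153] v=[-0.5061]
Step 21: x=[7.9891] v=[-0.5234]
Step 22: x=[7.9621] v=[-0.5396]
Step 23: x=[7.9344] v=[-0.5547]
Step 24: x=[7.9060] v=[-0.5686]
Step 25: x=[7.8769] v=[-0.5814]
Step 26: x=[7.8473] v=[-0.5929]
Step 27: x=[7.8171] v=[-0.6032]
Step 28: x=[7.7865] v=[-0.6122]
Step 29: x=[7.7555] v=[-0.6200]
Step 30: x=[7.7242] v=[-0.6265]
Step 31: x=[7.6926] v=[-0.6317]
Step 32: x=[7.6608] v=[-0.6356]
Step 33: x=[7.6289] v=[-0.6381]
Step 34: x=[7.5969] v=[-0.6393]
Step 35: x=[7.5649] v=[-0.6392]
Step 36: x=[7.5330] v=[-0.6377]
Step 37: x=[7.5013] v=[-0.6349]
Step 38: x=[7.4698] v=[-0.6308]
Step 39: x=[7.4385] v=[-0.6254]
Step 40: x=[7.4076] v=[-0.6187]
Step 41: x=[7.3771] v=[-0.6107]
Step 42: x=[7.3470] v=[-0.6014]
Step 43: x=[7.3175] v=[-0.5909]
Step 44: x=[7.2885] v=[-0.5791]
Step 45: x=[7.2602] v=[-0.5661]
Step 46: x=[7.2326] v=[-0.5519]
Step 47: x=[7.2058] v=[-0.5366]
Step 48: x=[7.1798] v=[-0.5202]
Step 49: x=[7.1547] v=[-0.5027]
Step 50: x=[7.1305] v=[-0.4841]
Step 51: x=[7.1073] v=[-0.4645]
Step 52: x=[7.0851] v=[-0.4440]
Step 53: x=[7.0640] v=[-0.4225]
Step 54: x=[7.0440] v=[-0.4002]
Step 55: x=[7.0252] v=[-0.3770]
Step 56: x=[7.0075] v=[-0.3531]
v[0] did not become non-negative within 56 steps; using fallback time=2.8000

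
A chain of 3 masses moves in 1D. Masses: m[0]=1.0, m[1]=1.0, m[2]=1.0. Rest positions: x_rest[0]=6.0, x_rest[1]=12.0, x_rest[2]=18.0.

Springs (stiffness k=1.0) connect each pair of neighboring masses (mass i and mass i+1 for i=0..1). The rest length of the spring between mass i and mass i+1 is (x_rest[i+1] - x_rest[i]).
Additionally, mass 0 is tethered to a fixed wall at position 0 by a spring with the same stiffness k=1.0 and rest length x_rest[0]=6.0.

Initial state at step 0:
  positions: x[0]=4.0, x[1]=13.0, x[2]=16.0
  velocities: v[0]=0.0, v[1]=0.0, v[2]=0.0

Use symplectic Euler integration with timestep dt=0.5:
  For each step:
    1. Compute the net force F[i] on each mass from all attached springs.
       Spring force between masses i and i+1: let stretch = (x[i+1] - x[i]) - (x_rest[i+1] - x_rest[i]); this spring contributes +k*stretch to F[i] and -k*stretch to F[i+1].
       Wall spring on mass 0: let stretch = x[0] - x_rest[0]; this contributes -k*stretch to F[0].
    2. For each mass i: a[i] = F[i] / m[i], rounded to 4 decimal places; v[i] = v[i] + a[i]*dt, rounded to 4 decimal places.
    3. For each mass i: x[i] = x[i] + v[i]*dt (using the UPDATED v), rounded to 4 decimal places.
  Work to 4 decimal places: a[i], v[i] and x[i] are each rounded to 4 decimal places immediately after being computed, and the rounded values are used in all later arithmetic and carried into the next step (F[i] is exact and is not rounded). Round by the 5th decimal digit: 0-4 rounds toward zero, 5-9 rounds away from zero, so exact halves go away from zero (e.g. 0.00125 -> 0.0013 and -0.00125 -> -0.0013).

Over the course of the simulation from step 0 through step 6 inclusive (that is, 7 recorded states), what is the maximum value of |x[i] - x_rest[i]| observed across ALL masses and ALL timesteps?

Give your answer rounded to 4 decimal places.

Answer: 2.7656

Derivation:
Step 0: x=[4.0000 13.0000 16.0000] v=[0.0000 0.0000 0.0000]
Step 1: x=[5.2500 11.5000 16.7500] v=[2.5000 -3.0000 1.5000]
Step 2: x=[6.7500 9.7500 17.6875] v=[3.0000 -3.5000 1.8750]
Step 3: x=[7.3125 9.2344 18.1407] v=[1.1250 -1.0313 0.9063]
Step 4: x=[6.5274 10.4649 17.8673] v=[-1.5703 2.4609 -0.5469]
Step 5: x=[5.0948 12.5616 17.2433] v=[-2.8653 4.1934 -1.2481]
Step 6: x=[4.2552 13.9621 16.9488] v=[-1.6793 2.8009 -0.5890]
Max displacement = 2.7656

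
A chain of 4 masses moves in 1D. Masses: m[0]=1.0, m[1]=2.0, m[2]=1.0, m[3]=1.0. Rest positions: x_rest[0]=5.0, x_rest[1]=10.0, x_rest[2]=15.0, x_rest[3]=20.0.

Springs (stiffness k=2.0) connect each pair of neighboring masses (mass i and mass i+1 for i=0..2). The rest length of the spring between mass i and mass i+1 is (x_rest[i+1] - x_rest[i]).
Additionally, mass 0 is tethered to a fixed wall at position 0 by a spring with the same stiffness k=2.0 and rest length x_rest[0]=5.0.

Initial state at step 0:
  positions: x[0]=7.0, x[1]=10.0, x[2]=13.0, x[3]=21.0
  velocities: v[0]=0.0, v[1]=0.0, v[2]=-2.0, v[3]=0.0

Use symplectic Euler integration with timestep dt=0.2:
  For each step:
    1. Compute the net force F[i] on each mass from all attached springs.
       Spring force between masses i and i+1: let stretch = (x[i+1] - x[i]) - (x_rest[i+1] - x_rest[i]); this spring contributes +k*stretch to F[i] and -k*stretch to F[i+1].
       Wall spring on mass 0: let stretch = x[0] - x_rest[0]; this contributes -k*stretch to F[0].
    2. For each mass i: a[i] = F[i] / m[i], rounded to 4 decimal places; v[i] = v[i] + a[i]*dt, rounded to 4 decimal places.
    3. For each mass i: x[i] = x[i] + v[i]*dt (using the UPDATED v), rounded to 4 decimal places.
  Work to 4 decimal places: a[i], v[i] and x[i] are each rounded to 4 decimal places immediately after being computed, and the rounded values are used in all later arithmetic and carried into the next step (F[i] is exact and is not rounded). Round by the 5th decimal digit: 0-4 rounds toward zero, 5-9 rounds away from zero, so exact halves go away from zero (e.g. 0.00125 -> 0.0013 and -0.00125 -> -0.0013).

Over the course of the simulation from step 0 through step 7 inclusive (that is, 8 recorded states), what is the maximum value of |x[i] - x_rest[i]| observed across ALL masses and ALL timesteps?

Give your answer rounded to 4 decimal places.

Step 0: x=[7.0000 10.0000 13.0000 21.0000] v=[0.0000 0.0000 -2.0000 0.0000]
Step 1: x=[6.6800 10.0000 13.0000 20.7600] v=[-1.6000 0.0000 0.0000 -1.2000]
Step 2: x=[6.0912 9.9872 13.3808 20.2992] v=[-2.9440 -0.0640 1.9040 -2.3040]
Step 3: x=[5.3268 9.9543 14.0436 19.6849] v=[-3.8221 -0.1645 3.3139 -3.0714]
Step 4: x=[4.5064 9.8999 14.8305 19.0193] v=[-4.1018 -0.2721 3.9347 -3.3279]
Step 5: x=[3.7570 9.8270 15.5581 18.4186] v=[-3.7470 -0.3647 3.6380 -3.0034]
Step 6: x=[3.1926 9.7405 16.0561 17.9891] v=[-2.8218 -0.4325 2.4898 -2.1476]
Step 7: x=[2.8967 9.6447 16.2035 17.8049] v=[-1.4797 -0.4790 0.7368 -0.9208]
Max displacement = 2.1951

Answer: 2.1951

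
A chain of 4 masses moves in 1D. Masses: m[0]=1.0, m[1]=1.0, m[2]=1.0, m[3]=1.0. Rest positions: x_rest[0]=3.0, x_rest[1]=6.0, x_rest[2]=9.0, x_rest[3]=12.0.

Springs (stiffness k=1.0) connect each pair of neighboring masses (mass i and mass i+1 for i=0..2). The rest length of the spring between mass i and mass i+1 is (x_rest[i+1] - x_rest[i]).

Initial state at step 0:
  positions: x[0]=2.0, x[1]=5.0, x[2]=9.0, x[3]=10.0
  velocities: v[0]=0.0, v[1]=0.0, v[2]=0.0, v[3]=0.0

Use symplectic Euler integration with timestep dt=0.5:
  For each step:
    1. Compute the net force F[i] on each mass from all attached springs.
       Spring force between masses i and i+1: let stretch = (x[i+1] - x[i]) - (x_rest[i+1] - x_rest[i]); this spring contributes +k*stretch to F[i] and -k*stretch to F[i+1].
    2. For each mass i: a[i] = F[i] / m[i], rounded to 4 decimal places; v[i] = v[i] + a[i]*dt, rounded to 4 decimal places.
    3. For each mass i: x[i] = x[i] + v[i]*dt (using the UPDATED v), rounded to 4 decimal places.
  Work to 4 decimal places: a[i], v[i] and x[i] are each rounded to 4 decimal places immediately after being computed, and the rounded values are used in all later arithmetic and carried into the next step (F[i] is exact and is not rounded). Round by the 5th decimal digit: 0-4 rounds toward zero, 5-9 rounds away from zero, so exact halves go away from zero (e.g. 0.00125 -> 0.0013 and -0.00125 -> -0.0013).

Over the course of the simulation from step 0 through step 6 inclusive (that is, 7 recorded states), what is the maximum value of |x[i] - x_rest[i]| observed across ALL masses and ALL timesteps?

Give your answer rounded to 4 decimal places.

Step 0: x=[2.0000 5.0000 9.0000 10.0000] v=[0.0000 0.0000 0.0000 0.0000]
Step 1: x=[2.0000 5.2500 8.2500 10.5000] v=[0.0000 0.5000 -1.5000 1.0000]
Step 2: x=[2.0625 5.4375 7.3125 11.1875] v=[0.1250 0.3750 -1.8750 1.3750]
Step 3: x=[2.2188 5.2500 6.8750 11.6563] v=[0.3125 -0.3750 -0.8750 0.9375]
Step 4: x=[2.3829 4.7110 7.2266 11.6798] v=[0.3281 -1.0781 0.7032 0.0469]
Step 5: x=[2.3790 4.2188 8.0626 11.3400] v=[-0.0079 -0.9844 1.6720 -0.6797]
Step 6: x=[2.0850 4.2276 8.7570 10.9308] v=[-0.5880 0.0176 1.3888 -0.8184]
Max displacement = 2.1250

Answer: 2.1250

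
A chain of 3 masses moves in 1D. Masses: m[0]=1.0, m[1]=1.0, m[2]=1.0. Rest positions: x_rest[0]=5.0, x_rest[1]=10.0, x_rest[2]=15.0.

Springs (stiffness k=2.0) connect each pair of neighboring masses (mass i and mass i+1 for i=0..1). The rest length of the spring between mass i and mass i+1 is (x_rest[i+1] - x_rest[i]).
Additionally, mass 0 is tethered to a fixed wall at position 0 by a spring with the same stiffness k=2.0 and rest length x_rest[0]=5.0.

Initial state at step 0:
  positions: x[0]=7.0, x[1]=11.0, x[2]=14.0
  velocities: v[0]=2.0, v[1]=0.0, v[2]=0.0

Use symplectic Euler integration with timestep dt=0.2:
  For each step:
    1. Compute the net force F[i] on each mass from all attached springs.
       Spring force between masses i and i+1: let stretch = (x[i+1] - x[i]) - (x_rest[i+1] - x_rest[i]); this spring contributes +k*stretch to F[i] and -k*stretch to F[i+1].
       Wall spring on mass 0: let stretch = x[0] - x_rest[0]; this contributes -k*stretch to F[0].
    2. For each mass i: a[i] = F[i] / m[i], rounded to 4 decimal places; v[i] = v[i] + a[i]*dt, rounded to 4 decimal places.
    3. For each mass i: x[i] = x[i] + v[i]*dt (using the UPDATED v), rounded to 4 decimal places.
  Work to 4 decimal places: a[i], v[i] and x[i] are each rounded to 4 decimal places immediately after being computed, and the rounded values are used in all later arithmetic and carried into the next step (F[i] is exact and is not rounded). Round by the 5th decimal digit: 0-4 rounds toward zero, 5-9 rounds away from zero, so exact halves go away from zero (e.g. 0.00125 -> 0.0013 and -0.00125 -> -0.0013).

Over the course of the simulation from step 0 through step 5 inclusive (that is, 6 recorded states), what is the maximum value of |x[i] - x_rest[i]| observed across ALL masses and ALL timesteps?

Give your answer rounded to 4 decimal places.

Answer: 2.1600

Derivation:
Step 0: x=[7.0000 11.0000 14.0000] v=[2.0000 0.0000 0.0000]
Step 1: x=[7.1600 10.9200 14.1600] v=[0.8000 -0.4000 0.8000]
Step 2: x=[7.0480 10.7984 14.4608] v=[-0.5600 -0.6080 1.5040]
Step 3: x=[6.6722 10.6698 14.8686] v=[-1.8790 -0.6432 2.0390]
Step 4: x=[6.0824 10.5573 15.3405] v=[-2.9488 -0.5627 2.3595]
Step 5: x=[5.3640 10.4694 15.8297] v=[-3.5918 -0.4394 2.4462]
Max displacement = 2.1600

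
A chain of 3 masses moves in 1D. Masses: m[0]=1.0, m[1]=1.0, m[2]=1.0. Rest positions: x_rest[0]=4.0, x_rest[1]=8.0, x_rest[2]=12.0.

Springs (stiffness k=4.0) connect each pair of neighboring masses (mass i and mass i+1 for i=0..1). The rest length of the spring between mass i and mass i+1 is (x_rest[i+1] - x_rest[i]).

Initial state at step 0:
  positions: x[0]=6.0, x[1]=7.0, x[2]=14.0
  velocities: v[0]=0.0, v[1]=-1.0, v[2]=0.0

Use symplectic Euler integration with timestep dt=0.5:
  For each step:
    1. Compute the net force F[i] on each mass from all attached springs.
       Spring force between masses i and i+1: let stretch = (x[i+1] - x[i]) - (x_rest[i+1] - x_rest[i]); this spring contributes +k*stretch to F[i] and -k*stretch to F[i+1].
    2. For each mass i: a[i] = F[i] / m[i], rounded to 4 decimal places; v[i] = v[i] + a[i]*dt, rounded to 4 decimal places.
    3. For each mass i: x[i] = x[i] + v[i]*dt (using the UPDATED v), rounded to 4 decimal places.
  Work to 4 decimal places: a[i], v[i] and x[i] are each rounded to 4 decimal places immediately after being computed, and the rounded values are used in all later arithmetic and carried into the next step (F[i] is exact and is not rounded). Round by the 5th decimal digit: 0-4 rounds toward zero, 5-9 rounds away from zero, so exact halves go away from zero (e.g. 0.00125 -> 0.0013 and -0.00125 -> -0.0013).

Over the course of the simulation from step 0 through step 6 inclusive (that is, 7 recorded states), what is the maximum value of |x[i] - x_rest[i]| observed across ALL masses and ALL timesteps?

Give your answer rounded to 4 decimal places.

Answer: 4.5000

Derivation:
Step 0: x=[6.0000 7.0000 14.0000] v=[0.0000 -1.0000 0.0000]
Step 1: x=[3.0000 12.5000 11.0000] v=[-6.0000 11.0000 -6.0000]
Step 2: x=[5.5000 7.0000 13.5000] v=[5.0000 -11.0000 5.0000]
Step 3: x=[5.5000 6.5000 13.5000] v=[0.0000 -1.0000 0.0000]
Step 4: x=[2.5000 12.0000 10.5000] v=[-6.0000 11.0000 -6.0000]
Step 5: x=[5.0000 6.5000 13.0000] v=[5.0000 -11.0000 5.0000]
Step 6: x=[5.0000 6.0000 13.0000] v=[0.0000 -1.0000 0.0000]
Max displacement = 4.5000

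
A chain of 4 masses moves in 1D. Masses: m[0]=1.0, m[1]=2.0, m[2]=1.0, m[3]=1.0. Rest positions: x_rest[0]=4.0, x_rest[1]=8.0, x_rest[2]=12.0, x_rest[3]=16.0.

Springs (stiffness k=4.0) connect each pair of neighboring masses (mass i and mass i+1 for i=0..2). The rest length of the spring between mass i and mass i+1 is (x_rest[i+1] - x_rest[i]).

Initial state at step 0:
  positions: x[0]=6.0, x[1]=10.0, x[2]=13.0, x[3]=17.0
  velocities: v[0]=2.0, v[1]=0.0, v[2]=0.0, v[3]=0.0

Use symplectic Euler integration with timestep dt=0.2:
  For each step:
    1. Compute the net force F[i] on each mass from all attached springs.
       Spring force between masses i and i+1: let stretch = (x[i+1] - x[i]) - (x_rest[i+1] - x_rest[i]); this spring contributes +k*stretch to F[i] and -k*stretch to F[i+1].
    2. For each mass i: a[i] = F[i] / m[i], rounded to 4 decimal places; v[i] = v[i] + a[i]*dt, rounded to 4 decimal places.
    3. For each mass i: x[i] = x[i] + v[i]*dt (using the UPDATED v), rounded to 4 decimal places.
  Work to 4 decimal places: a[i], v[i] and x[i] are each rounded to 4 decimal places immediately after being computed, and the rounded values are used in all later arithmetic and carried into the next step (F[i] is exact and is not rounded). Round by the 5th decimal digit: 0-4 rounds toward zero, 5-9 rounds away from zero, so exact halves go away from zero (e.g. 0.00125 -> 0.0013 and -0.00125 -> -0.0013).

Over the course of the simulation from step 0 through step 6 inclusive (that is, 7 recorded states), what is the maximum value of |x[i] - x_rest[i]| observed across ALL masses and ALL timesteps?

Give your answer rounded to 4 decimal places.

Answer: 2.9015

Derivation:
Step 0: x=[6.0000 10.0000 13.0000 17.0000] v=[2.0000 0.0000 0.0000 0.0000]
Step 1: x=[6.4000 9.9200 13.1600 17.0000] v=[2.0000 -0.4000 0.8000 0.0000]
Step 2: x=[6.7232 9.8176 13.4160 17.0256] v=[1.6160 -0.5120 1.2800 0.1280]
Step 3: x=[6.9015 9.7555 13.6738 17.1137] v=[0.8915 -0.3104 1.2890 0.4403]
Step 4: x=[6.8964 9.7786 13.8551 17.2914] v=[-0.0253 0.1153 0.9063 0.8884]
Step 5: x=[6.7125 9.8972 13.9339 17.5593] v=[-0.9195 0.5930 0.3941 1.3394]
Step 6: x=[6.3982 10.0840 13.9469 17.8871] v=[-1.5717 0.9338 0.0651 1.6391]
Max displacement = 2.9015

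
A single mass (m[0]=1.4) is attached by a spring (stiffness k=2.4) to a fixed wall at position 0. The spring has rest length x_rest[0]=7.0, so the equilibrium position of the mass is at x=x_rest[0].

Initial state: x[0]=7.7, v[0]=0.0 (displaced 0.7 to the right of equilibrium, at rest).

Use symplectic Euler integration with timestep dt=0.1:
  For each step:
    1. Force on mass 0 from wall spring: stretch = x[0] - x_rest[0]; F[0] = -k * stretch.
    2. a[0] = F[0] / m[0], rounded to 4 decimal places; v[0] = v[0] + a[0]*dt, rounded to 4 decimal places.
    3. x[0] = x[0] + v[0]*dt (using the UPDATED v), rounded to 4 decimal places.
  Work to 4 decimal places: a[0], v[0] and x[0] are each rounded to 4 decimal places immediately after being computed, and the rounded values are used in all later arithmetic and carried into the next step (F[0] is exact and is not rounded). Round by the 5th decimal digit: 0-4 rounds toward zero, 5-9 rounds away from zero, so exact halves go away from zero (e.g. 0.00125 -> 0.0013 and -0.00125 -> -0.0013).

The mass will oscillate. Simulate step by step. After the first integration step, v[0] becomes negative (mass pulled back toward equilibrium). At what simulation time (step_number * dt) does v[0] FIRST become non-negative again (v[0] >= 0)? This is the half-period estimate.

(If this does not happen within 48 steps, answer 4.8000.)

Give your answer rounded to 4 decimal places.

Answer: 2.4000

Derivation:
Step 0: x=[7.7000] v=[0.0000]
Step 1: x=[7.6880] v=[-0.1200]
Step 2: x=[7.6642] v=[-0.2379]
Step 3: x=[7.6290] v=[-0.3518]
Step 4: x=[7.5830] v=[-0.4596]
Step 5: x=[7.5271] v=[-0.5595]
Step 6: x=[7.4621] v=[-0.6499]
Step 7: x=[7.3892] v=[-0.7291]
Step 8: x=[7.3096] v=[-0.7958]
Step 9: x=[7.2247] v=[-0.8489]
Step 10: x=[7.1360] v=[-0.8874]
Step 11: x=[7.0449] v=[-0.9107]
Step 12: x=[6.9531] v=[-0.9184]
Step 13: x=[6.8621] v=[-0.9104]
Step 14: x=[6.7734] v=[-0.8868]
Step 15: x=[6.6886] v=[-0.8480]
Step 16: x=[6.6091] v=[-0.7946]
Step 17: x=[6.5363] v=[-0.7276]
Step 18: x=[6.4715] v=[-0.6481]
Step 19: x=[6.4158] v=[-0.5575]
Step 20: x=[6.3701] v=[-0.4574]
Step 21: x=[6.3352] v=[-0.3494]
Step 22: x=[6.3117] v=[-0.2354]
Step 23: x=[6.3000] v=[-0.1174]
Step 24: x=[6.3003] v=[0.0026]
First v>=0 after going negative at step 24, time=2.4000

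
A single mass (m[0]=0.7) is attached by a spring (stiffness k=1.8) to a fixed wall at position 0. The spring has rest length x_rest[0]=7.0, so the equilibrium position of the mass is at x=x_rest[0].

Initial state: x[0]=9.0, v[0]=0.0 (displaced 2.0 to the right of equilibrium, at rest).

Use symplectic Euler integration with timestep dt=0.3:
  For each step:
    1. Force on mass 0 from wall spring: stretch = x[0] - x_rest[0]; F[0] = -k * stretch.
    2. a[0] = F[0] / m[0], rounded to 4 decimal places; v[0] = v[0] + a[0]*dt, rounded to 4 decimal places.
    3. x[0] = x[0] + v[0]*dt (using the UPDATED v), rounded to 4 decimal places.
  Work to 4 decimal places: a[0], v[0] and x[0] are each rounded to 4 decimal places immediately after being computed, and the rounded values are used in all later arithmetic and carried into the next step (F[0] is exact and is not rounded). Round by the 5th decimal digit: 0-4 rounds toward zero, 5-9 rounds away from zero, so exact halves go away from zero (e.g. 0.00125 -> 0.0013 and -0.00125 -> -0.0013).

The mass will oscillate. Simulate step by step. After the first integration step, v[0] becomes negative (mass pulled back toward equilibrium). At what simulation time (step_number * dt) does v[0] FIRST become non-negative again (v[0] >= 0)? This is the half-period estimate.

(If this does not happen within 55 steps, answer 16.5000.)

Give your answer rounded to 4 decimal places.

Answer: 2.1000

Derivation:
Step 0: x=[9.0000] v=[0.0000]
Step 1: x=[8.5371] v=[-1.5429]
Step 2: x=[7.7185] v=[-2.7287]
Step 3: x=[6.7336] v=[-3.2830]
Step 4: x=[5.8104] v=[-3.0775]
Step 5: x=[5.1625] v=[-2.1598]
Step 6: x=[4.9398] v=[-0.7423]
Step 7: x=[5.1939] v=[0.8470]
First v>=0 after going negative at step 7, time=2.1000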